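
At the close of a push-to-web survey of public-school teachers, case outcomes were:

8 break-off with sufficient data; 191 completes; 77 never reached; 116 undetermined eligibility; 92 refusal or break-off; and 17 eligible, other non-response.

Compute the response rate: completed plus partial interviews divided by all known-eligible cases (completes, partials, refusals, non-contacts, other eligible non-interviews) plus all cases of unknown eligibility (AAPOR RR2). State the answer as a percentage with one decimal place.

Numerator → 191 + 8 = 199
Denom → 191 + 8 + 92 + 77 + 17 + 116 = 501
RR2 = 199 / 501 = 0.3972

39.7%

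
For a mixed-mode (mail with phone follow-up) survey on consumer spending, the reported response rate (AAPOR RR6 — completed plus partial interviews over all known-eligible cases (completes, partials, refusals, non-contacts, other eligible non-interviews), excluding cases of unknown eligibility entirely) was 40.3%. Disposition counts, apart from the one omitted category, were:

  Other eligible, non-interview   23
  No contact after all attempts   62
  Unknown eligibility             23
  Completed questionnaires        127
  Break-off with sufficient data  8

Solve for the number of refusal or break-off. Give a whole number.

115

Numerator: 127 + 8 = 135
RR6 = 135 / D = 0.403
D = 135 / 0.403 = 335.0
Other denominator terms total 220
refusal or break-off = 335.0 − 220 ≈ 115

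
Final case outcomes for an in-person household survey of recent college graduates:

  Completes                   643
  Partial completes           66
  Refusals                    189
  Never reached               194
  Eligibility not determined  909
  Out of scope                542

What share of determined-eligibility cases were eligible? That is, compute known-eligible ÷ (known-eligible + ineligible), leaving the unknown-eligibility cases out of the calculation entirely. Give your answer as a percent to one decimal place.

66.8%

Known eligible: 643 + 66 + 189 + 194 = 1092
e = 1092 / (1092 + 542) = 1092 / 1634 = 0.6683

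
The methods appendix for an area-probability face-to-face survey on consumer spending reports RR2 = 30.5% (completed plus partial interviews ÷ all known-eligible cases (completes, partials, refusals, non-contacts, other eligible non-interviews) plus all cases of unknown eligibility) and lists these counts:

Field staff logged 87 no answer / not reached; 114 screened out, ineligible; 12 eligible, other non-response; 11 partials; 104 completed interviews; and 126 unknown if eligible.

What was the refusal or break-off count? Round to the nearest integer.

37

Numerator: 104 + 11 = 115
RR2 = 115 / D = 0.305
D = 115 / 0.305 = 377.0
Rest of base = 340
refusal or break-off = 377.0 − 340 ≈ 37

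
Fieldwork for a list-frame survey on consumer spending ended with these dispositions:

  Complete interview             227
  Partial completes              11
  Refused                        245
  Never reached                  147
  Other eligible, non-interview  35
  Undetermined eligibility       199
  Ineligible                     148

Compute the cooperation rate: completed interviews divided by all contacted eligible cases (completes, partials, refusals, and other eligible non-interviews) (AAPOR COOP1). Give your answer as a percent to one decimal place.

43.8%

Top → 227
Denom → 227 + 11 + 245 + 35 = 518
COOP1 = 227 / 518 = 0.4382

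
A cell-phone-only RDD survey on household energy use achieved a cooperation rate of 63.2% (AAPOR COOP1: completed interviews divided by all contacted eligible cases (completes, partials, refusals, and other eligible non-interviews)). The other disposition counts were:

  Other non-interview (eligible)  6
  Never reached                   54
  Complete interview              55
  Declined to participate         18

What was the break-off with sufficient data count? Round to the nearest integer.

COOP1 = 55 / D = 0.632
D = 55 / 0.632 = 87.0
Rest of base = 79
break-off with sufficient data = 87.0 − 79 ≈ 8

8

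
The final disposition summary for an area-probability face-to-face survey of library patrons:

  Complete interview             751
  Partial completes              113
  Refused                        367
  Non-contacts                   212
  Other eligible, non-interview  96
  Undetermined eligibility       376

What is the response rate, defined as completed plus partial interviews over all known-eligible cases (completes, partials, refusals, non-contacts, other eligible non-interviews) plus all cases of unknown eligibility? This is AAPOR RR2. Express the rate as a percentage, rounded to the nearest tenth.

Numerator = 751 + 113 = 864
Denom = 751 + 113 + 367 + 212 + 96 + 376 = 1915
RR2 = 864 / 1915 = 0.4512

45.1%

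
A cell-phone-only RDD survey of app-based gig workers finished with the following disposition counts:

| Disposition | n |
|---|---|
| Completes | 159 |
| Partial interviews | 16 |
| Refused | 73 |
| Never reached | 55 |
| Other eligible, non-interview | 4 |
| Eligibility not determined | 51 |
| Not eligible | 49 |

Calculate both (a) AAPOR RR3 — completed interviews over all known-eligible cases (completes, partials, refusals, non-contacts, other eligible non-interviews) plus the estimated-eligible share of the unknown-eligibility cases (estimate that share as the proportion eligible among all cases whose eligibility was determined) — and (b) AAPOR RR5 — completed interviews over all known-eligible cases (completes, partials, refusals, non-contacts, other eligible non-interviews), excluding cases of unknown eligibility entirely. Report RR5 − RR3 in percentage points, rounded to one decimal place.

Numerator = 159
Eligible (known) = 159 + 16 + 73 + 55 + 4 = 307
e = 307 / (307 + 49) = 307 / 356 = 0.8624
Estimated eligible among unknowns = 0.8624 × 51 = 43.98
Denominator = 307 + 43.98 = 350.98
RR3 = 159 / 350.98 = 0.4530
Denominator = 159 + 16 + 73 + 55 + 4 = 307
RR5 = 159 / 307 = 0.5179
Difference = 51.79 − 45.30 = 6.49 percentage points

6.5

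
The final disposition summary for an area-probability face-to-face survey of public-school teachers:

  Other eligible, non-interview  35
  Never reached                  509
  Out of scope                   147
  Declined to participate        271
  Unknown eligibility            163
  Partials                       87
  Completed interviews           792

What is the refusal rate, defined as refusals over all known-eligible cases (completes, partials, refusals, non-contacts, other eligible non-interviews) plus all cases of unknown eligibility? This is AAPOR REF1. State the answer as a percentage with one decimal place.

14.6%

Top = 271
Denominator = 792 + 87 + 271 + 509 + 35 + 163 = 1857
REF1 = 271 / 1857 = 0.1459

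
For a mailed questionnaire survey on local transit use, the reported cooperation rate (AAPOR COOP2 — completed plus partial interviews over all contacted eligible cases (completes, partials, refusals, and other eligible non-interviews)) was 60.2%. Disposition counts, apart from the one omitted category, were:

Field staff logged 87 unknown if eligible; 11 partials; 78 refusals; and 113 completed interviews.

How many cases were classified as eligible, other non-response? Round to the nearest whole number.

4

Num → 113 + 11 = 124
COOP2 = 124 / D = 0.602
D = 124 / 0.602 = 206.0
Rest of base = 202
eligible, other non-response = 206.0 − 202 ≈ 4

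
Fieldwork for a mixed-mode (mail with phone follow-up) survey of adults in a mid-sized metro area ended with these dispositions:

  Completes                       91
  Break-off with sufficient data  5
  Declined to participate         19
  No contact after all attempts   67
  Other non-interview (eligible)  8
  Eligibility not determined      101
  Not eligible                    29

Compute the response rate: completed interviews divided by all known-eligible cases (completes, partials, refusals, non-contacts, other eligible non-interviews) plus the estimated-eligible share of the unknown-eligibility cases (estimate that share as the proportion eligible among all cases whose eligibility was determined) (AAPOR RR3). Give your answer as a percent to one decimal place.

32.8%

Num → 91
Eligible (known) → 91 + 5 + 19 + 67 + 8 = 190
e = 190 / (190 + 29) = 190 / 219 = 0.8676
Estimated eligible among unknowns → 0.8676 × 101 = 87.63
Denom → 190 + 87.63 = 277.63
RR3 = 91 / 277.63 = 0.3278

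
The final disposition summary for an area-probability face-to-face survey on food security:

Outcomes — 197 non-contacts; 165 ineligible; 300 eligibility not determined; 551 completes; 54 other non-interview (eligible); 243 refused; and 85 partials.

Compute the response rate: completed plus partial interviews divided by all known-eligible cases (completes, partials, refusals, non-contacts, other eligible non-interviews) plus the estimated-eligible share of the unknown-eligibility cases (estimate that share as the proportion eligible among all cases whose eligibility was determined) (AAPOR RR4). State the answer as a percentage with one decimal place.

45.7%

Numerator: 551 + 85 = 636
Known eligible: 551 + 85 + 243 + 197 + 54 = 1130
e = 1130 / (1130 + 165) = 1130 / 1295 = 0.8726
Eligible share of unknowns: 0.8726 × 300 = 261.78
Base: 1130 + 261.78 = 1391.78
RR4 = 636 / 1391.78 = 0.4570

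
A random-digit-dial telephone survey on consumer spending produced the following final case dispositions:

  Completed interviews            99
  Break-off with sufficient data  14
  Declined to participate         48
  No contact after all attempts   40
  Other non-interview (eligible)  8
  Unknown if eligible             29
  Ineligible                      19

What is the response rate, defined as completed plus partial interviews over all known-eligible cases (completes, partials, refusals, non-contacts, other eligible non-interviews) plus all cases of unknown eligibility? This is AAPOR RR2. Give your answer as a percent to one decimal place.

47.5%

Top = 99 + 14 = 113
Denominator = 99 + 14 + 48 + 40 + 8 + 29 = 238
RR2 = 113 / 238 = 0.4748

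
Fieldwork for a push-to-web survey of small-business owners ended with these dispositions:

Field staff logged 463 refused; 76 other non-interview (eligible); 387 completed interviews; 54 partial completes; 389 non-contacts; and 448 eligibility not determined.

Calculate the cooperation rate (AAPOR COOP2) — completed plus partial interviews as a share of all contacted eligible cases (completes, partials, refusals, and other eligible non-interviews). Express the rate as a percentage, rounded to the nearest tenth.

45.0%

Numerator → 387 + 54 = 441
Denom → 387 + 54 + 463 + 76 = 980
COOP2 = 441 / 980 = 0.4500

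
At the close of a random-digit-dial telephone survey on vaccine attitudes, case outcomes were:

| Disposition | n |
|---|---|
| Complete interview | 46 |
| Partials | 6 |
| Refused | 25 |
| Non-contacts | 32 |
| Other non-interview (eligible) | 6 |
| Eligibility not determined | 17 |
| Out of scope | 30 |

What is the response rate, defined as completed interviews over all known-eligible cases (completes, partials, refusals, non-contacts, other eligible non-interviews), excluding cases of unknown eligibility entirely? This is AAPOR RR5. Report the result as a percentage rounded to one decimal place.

40.0%

Top → 46
Denominator → 46 + 6 + 25 + 32 + 6 = 115
RR5 = 46 / 115 = 0.4000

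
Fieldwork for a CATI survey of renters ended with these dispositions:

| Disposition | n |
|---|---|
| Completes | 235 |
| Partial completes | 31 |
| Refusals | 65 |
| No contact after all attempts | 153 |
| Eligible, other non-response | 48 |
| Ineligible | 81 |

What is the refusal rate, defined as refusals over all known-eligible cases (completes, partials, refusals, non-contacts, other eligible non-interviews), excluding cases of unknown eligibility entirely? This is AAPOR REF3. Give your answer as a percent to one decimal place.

12.2%

Num = 65
Denominator = 235 + 31 + 65 + 153 + 48 = 532
REF3 = 65 / 532 = 0.1222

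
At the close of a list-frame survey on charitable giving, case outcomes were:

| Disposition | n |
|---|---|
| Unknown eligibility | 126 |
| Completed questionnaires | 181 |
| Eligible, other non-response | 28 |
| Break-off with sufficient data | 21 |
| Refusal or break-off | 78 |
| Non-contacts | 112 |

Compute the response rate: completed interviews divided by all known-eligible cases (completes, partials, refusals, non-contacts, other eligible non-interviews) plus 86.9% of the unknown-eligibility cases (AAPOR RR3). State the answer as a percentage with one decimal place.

Num = 181
Determined eligible = 181 + 21 + 78 + 112 + 28 = 420
Eligible share of unknowns = 0.8690 × 126 = 109.49
Denom = 420 + 109.49 = 529.49
RR3 = 181 / 529.49 = 0.3418

34.2%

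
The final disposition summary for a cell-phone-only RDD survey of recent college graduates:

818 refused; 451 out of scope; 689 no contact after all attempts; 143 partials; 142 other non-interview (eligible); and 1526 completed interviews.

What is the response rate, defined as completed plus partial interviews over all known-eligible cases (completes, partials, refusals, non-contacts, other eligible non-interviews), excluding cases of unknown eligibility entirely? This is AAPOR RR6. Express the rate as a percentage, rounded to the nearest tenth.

Numerator = 1526 + 143 = 1669
Denom = 1526 + 143 + 818 + 689 + 142 = 3318
RR6 = 1669 / 3318 = 0.5030

50.3%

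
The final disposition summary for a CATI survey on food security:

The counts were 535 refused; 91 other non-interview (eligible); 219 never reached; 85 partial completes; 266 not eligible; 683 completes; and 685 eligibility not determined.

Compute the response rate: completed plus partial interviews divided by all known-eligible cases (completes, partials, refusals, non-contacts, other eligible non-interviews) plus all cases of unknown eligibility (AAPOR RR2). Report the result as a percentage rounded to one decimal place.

33.4%

Num → 683 + 85 = 768
Denom → 683 + 85 + 535 + 219 + 91 + 685 = 2298
RR2 = 768 / 2298 = 0.3342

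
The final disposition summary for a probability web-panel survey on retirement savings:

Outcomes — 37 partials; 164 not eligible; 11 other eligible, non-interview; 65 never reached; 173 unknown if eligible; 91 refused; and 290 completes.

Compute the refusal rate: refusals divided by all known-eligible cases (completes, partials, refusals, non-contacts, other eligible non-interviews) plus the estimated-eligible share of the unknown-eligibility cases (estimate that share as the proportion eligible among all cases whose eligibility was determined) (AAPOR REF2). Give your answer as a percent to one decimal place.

Top = 91
Known eligible = 290 + 37 + 91 + 65 + 11 = 494
e = 494 / (494 + 164) = 494 / 658 = 0.7508
Estimated eligible among unknowns = 0.7508 × 173 = 129.89
Base = 494 + 129.89 = 623.89
REF2 = 91 / 623.89 = 0.1459

14.6%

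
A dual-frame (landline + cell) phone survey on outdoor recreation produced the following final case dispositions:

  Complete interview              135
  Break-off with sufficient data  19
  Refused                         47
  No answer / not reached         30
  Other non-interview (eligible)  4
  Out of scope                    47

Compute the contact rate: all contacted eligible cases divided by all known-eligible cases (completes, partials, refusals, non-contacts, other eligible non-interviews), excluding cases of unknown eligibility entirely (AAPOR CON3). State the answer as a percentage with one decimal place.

Numerator: 135 + 19 + 47 + 4 = 205
Base: 135 + 19 + 47 + 30 + 4 = 235
CON3 = 205 / 235 = 0.8723

87.2%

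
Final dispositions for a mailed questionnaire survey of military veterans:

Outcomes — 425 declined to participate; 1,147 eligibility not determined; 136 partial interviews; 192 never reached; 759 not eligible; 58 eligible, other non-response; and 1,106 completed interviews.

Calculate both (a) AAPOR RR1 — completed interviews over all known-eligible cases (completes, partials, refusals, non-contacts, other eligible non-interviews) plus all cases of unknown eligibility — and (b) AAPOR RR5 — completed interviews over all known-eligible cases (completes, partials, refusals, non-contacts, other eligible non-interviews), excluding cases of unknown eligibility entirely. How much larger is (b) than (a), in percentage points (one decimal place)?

Num = 1106
Denominator = 1106 + 136 + 425 + 192 + 58 + 1147 = 3064
RR1 = 1106 / 3064 = 0.3610
Denominator = 1106 + 136 + 425 + 192 + 58 = 1917
RR5 = 1106 / 1917 = 0.5769
Difference = 57.69 − 36.10 = 21.59 percentage points

21.6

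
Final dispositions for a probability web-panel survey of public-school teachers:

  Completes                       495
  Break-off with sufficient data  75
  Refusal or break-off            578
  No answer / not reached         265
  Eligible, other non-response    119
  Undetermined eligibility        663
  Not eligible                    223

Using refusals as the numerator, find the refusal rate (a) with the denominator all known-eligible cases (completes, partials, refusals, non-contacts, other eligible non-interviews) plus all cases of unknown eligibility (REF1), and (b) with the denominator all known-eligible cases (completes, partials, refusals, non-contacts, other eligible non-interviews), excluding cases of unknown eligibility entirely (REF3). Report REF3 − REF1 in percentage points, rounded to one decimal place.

Numerator = 578
Denominator = 495 + 75 + 578 + 265 + 119 + 663 = 2195
REF1 = 578 / 2195 = 0.2633
Denominator = 495 + 75 + 578 + 265 + 119 = 1532
REF3 = 578 / 1532 = 0.3773
Difference = 37.73 − 26.33 = 11.40 percentage points

11.4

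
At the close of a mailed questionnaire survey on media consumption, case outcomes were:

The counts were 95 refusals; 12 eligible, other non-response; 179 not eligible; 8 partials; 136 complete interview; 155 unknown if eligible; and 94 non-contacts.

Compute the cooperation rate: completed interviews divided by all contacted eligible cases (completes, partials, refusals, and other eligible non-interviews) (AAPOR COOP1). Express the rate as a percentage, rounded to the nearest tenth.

Numerator = 136
Base = 136 + 8 + 95 + 12 = 251
COOP1 = 136 / 251 = 0.5418

54.2%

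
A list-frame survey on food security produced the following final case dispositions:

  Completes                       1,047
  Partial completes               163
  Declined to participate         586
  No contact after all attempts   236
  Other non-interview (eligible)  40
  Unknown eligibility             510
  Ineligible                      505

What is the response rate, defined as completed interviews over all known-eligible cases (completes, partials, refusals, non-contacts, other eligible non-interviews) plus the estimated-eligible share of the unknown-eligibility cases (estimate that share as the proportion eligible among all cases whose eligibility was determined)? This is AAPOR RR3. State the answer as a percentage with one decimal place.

42.2%

Top = 1047
Eligible (known) = 1047 + 163 + 586 + 236 + 40 = 2072
e = 2072 / (2072 + 505) = 2072 / 2577 = 0.8040
Estimated eligible among unknowns = 0.8040 × 510 = 410.04
Denominator = 2072 + 410.04 = 2482.04
RR3 = 1047 / 2482.04 = 0.4218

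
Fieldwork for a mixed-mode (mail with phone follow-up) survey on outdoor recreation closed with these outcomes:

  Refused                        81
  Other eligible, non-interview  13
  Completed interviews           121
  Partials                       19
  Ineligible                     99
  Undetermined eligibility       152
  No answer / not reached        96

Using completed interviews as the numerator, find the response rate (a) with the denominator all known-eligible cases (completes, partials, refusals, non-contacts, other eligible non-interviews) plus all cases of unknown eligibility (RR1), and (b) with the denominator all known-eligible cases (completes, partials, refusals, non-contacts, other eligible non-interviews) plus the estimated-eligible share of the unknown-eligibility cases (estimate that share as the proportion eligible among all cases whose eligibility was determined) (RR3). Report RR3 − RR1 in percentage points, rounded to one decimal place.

2.0

Top: 121
Denominator: 121 + 19 + 81 + 96 + 13 + 152 = 482
RR1 = 121 / 482 = 0.2510
Determined eligible: 121 + 19 + 81 + 96 + 13 = 330
e = 330 / (330 + 99) = 330 / 429 = 0.7692
Eligible share of unknowns: 0.7692 × 152 = 116.92
Denominator: 330 + 116.92 = 446.92
RR3 = 121 / 446.92 = 0.2707
Difference = 27.07 − 25.10 = 1.97 percentage points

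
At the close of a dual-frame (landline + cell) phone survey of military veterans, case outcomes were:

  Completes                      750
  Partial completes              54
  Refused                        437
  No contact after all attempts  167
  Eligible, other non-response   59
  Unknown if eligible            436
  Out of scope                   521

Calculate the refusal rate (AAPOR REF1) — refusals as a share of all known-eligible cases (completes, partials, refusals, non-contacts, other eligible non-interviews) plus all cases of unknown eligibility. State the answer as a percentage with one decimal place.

Numerator: 437
Denom: 750 + 54 + 437 + 167 + 59 + 436 = 1903
REF1 = 437 / 1903 = 0.2296

23.0%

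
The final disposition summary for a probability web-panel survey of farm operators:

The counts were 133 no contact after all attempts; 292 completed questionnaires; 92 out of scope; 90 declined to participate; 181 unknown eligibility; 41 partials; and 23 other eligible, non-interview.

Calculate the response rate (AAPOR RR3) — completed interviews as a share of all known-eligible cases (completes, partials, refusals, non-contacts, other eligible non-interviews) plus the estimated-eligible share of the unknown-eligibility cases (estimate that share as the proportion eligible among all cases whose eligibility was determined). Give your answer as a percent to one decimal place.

39.7%

Top → 292
Determined eligible → 292 + 41 + 90 + 133 + 23 = 579
e = 579 / (579 + 92) = 579 / 671 = 0.8629
e × U → 0.8629 × 181 = 156.18
Denominator → 579 + 156.18 = 735.18
RR3 = 292 / 735.18 = 0.3972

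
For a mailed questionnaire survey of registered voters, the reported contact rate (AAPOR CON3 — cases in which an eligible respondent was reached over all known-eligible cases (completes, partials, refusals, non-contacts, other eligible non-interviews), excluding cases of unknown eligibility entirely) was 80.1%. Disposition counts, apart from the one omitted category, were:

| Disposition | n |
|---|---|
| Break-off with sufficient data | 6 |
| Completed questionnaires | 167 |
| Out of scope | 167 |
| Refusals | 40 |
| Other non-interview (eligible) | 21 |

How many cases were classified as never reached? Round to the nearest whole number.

Top: 167 + 6 + 40 + 21 = 234
CON3 = 234 / D = 0.801
D = 234 / 0.801 = 292.1
Other denominator terms total 234
never reached = 292.1 − 234 ≈ 58

58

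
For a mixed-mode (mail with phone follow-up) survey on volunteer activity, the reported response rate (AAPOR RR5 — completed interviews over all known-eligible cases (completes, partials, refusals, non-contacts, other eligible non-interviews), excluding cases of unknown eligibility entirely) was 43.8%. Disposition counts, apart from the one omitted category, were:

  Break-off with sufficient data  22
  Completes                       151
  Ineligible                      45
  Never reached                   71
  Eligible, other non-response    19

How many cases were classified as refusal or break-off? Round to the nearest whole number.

RR5 = 151 / D = 0.438
D = 151 / 0.438 = 344.7
Rest of base = 263
refusal or break-off = 344.7 − 263 ≈ 82

82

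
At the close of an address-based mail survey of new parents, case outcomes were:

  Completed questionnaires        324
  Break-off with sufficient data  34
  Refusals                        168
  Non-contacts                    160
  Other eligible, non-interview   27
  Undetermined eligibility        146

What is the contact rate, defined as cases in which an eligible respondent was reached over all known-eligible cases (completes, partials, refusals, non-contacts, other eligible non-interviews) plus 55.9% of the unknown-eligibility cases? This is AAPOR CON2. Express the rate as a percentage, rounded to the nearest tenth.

69.6%

Top = 324 + 34 + 168 + 27 = 553
Eligible (known) = 324 + 34 + 168 + 160 + 27 = 713
e × U = 0.5590 × 146 = 81.61
Denom = 713 + 81.61 = 794.61
CON2 = 553 / 794.61 = 0.6959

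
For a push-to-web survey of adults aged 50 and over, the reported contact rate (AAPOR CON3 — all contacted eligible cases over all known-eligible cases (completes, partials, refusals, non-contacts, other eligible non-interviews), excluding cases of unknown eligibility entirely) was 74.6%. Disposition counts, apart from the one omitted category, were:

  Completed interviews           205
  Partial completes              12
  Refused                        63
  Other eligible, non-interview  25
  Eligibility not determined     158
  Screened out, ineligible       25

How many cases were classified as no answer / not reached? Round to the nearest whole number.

104

Top: 205 + 12 + 63 + 25 = 305
CON3 = 305 / D = 0.746
D = 305 / 0.746 = 408.8
Remaining denominator categories sum to 305
no answer / not reached = 408.8 − 305 ≈ 104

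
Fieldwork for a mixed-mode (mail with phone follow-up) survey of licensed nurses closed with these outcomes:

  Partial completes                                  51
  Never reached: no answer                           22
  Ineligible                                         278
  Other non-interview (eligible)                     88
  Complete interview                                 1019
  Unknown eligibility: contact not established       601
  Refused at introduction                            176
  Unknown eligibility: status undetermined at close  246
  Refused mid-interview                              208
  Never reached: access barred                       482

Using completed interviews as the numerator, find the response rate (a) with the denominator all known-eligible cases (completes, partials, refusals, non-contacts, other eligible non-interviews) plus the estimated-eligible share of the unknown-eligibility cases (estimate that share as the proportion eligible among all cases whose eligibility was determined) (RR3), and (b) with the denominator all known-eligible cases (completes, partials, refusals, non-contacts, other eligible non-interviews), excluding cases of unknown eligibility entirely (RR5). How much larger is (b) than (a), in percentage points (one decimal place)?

13.3

Refusals = 176 + 208 = 384
Non-contacts = 22 + 482 = 504
Undetermined eligibility = 601 + 246 = 847
Numerator → 1019
Known eligible → 1019 + 51 + 384 + 504 + 88 = 2046
e = 2046 / (2046 + 278) = 2046 / 2324 = 0.8804
Estimated eligible among unknowns → 0.8804 × 847 = 745.70
Denominator → 2046 + 745.70 = 2791.70
RR3 = 1019 / 2791.70 = 0.3650
Denominator → 1019 + 51 + 384 + 504 + 88 = 2046
RR5 = 1019 / 2046 = 0.4980
Difference = 49.80 − 36.50 = 13.30 percentage points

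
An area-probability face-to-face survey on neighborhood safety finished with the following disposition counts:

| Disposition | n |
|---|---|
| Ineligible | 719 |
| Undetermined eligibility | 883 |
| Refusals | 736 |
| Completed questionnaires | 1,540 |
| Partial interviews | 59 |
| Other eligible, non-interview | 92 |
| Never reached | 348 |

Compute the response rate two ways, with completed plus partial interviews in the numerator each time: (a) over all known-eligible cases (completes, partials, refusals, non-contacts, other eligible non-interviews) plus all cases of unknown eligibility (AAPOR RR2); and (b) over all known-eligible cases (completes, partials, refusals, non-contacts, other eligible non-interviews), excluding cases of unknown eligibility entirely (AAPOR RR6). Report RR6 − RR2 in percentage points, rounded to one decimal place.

Top → 1540 + 59 = 1599
Base → 1540 + 59 + 736 + 348 + 92 + 883 = 3658
RR2 = 1599 / 3658 = 0.4371
Base → 1540 + 59 + 736 + 348 + 92 = 2775
RR6 = 1599 / 2775 = 0.5762
Difference = 57.62 − 43.71 = 13.91 percentage points

13.9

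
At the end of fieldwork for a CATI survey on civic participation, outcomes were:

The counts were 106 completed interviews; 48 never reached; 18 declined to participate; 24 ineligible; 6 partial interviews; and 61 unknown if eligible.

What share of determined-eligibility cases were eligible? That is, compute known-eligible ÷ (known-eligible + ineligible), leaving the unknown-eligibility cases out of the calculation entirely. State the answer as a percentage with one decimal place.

Known eligible = 106 + 6 + 18 + 48 = 178
e = 178 / (178 + 24) = 178 / 202 = 0.8812

88.1%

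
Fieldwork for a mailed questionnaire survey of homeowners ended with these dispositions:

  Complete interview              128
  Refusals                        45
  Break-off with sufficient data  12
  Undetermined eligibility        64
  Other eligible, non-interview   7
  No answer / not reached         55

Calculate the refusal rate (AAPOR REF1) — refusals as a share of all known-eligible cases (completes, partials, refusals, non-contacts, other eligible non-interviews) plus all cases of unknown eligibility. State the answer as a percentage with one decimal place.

14.5%

Top → 45
Base → 128 + 12 + 45 + 55 + 7 + 64 = 311
REF1 = 45 / 311 = 0.1447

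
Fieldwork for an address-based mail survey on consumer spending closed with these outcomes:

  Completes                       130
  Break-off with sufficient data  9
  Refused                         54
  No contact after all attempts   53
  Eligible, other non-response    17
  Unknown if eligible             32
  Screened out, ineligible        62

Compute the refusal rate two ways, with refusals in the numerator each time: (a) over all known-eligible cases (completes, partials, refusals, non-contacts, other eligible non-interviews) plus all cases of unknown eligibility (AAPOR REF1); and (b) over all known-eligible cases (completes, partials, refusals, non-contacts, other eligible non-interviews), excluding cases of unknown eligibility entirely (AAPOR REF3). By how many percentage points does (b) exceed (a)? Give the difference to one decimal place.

Num = 54
Base = 130 + 9 + 54 + 53 + 17 + 32 = 295
REF1 = 54 / 295 = 0.1831
Base = 130 + 9 + 54 + 53 + 17 = 263
REF3 = 54 / 263 = 0.2053
Difference = 20.53 − 18.31 = 2.22 percentage points

2.2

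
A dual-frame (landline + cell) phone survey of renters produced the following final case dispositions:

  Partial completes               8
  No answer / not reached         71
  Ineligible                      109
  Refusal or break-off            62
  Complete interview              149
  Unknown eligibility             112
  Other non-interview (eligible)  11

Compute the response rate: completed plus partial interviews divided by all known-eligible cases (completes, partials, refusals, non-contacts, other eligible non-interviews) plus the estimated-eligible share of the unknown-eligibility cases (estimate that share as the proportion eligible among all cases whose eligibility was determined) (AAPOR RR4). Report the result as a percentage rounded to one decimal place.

41.0%

Top → 149 + 8 = 157
Known eligible → 149 + 8 + 62 + 71 + 11 = 301
e = 301 / (301 + 109) = 301 / 410 = 0.7341
Eligible share of unknowns → 0.7341 × 112 = 82.22
Denominator → 301 + 82.22 = 383.22
RR4 = 157 / 383.22 = 0.4097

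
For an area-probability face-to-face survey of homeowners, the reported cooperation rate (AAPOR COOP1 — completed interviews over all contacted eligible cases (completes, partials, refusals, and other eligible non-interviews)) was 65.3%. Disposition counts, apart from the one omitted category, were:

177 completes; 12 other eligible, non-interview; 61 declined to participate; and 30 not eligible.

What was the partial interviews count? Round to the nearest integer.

21

COOP1 = 177 / D = 0.653
D = 177 / 0.653 = 271.1
Remaining denominator categories sum to 250
partial interviews = 271.1 − 250 ≈ 21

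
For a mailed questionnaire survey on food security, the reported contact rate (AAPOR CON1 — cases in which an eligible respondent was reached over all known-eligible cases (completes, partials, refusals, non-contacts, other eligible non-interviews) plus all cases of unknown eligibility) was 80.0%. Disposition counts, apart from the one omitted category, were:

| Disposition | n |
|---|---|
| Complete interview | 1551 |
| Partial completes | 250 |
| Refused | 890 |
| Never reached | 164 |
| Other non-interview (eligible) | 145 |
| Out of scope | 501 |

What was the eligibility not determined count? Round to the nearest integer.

Top = 1551 + 250 + 890 + 145 = 2836
CON1 = 2836 / D = 0.800
D = 2836 / 0.800 = 3545.0
Remaining denominator categories sum to 3000
eligibility not determined = 3545.0 − 3000 ≈ 545

545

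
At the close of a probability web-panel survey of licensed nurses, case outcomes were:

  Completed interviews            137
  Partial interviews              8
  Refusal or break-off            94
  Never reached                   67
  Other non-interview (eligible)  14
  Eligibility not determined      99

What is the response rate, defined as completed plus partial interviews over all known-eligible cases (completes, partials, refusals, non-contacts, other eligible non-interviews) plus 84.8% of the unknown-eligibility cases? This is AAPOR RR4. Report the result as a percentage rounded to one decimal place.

Num: 137 + 8 = 145
Determined eligible: 137 + 8 + 94 + 67 + 14 = 320
Estimated eligible among unknowns: 0.8480 × 99 = 83.95
Base: 320 + 83.95 = 403.95
RR4 = 145 / 403.95 = 0.3590

35.9%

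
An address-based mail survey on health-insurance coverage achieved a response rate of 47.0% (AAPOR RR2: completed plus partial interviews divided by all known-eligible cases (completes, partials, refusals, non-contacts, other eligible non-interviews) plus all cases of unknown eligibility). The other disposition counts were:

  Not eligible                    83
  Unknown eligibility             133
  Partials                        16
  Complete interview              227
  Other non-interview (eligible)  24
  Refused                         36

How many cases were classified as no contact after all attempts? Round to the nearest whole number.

Num → 227 + 16 = 243
RR2 = 243 / D = 0.470
D = 243 / 0.470 = 517.0
Rest of base = 436
no contact after all attempts = 517.0 − 436 ≈ 81

81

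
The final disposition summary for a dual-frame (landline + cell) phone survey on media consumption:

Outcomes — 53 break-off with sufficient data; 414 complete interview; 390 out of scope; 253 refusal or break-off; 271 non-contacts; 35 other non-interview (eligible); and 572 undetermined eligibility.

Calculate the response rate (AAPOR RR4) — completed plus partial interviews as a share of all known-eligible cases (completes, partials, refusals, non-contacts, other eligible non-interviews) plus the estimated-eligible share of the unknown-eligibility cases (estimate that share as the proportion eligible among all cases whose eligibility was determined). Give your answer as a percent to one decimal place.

Top = 414 + 53 = 467
Determined eligible = 414 + 53 + 253 + 271 + 35 = 1026
e = 1026 / (1026 + 390) = 1026 / 1416 = 0.7246
Eligible share of unknowns = 0.7246 × 572 = 414.47
Denominator = 1026 + 414.47 = 1440.47
RR4 = 467 / 1440.47 = 0.3242

32.4%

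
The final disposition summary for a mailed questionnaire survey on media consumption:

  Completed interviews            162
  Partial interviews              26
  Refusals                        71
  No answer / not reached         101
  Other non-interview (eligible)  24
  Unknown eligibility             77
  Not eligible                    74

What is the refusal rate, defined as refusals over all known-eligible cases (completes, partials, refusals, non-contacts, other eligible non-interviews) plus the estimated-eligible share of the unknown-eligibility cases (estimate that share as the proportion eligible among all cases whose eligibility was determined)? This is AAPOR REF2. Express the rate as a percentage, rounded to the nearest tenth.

Numerator: 71
Eligible (known): 162 + 26 + 71 + 101 + 24 = 384
e = 384 / (384 + 74) = 384 / 458 = 0.8384
Eligible share of unknowns: 0.8384 × 77 = 64.56
Denominator: 384 + 64.56 = 448.56
REF2 = 71 / 448.56 = 0.1583

15.8%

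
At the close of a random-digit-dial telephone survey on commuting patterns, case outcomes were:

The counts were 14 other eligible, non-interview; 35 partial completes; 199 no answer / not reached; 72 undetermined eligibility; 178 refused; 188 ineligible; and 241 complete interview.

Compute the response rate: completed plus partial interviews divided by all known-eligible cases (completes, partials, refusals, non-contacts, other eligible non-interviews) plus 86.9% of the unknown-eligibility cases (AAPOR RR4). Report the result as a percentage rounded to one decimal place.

37.8%

Top = 241 + 35 = 276
Eligible (known) = 241 + 35 + 178 + 199 + 14 = 667
Eligible share of unknowns = 0.8690 × 72 = 62.57
Denom = 667 + 62.57 = 729.57
RR4 = 276 / 729.57 = 0.3783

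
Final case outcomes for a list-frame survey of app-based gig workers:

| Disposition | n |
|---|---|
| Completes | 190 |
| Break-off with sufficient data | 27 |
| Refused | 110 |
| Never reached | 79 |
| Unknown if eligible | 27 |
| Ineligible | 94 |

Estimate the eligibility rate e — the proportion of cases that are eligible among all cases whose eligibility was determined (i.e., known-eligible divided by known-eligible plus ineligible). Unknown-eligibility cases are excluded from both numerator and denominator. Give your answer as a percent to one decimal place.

Determined eligible = 190 + 27 + 110 + 79 = 406
e = 406 / (406 + 94) = 406 / 500 = 0.8120

81.2%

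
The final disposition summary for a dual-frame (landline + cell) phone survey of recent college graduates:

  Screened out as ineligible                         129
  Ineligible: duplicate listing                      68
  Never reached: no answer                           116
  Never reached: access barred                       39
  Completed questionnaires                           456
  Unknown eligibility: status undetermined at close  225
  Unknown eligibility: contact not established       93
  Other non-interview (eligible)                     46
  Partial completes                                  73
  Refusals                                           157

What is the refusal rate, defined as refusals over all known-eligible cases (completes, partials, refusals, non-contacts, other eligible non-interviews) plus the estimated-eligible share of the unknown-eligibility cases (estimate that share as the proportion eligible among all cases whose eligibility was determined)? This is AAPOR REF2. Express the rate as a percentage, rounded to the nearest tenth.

Never reached = 116 + 39 = 155
Undetermined eligibility = 93 + 225 = 318
Not eligible = 129 + 68 = 197
Top = 157
Determined eligible = 456 + 73 + 157 + 155 + 46 = 887
e = 887 / (887 + 197) = 887 / 1084 = 0.8183
Eligible share of unknowns = 0.8183 × 318 = 260.22
Base = 887 + 260.22 = 1147.22
REF2 = 157 / 1147.22 = 0.1369

13.7%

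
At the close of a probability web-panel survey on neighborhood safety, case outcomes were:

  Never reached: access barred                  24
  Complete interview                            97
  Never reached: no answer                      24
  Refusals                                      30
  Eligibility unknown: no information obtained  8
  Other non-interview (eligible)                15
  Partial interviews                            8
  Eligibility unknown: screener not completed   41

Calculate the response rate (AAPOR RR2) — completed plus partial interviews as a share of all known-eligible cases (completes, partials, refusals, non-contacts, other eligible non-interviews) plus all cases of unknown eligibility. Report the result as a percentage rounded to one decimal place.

42.5%

Non-contacts = 24 + 24 = 48
Unknown if eligible = 41 + 8 = 49
Top = 97 + 8 = 105
Denom = 97 + 8 + 30 + 48 + 15 + 49 = 247
RR2 = 105 / 247 = 0.4251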